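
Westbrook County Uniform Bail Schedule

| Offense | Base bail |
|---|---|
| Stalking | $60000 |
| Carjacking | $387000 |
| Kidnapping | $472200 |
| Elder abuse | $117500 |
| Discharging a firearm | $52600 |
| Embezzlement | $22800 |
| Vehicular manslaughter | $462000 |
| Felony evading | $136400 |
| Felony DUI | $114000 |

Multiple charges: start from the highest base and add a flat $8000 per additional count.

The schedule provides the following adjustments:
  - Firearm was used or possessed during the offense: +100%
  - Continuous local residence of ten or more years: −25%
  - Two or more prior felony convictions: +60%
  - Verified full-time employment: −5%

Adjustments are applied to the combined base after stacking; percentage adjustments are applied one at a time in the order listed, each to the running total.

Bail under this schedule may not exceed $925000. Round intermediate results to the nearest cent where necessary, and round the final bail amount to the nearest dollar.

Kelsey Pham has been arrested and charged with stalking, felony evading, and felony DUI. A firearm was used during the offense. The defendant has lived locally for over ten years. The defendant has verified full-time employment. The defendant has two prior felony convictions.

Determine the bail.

$347472

Base amounts from the schedule: stalking $60000; felony evading $136400; felony DUI $114000.
Stacking rule: highest base plus $8000 per additional charge. Highest is felony evading at $136400; 2 additional charges → +$16000. Combined base = $152400.
Firearm was used or possessed during the offense (+100%): $152400 × 2 = $304800.
Continuous local residence of ten or more years (−25%): $304800 × 0.75 = $228600.
Two or more prior felony convictions (+60%): $228600 × 1.6 = $365760.
Verified full-time employment (−5%): $365760 × 0.95 = $347472.
$347472 is within the $925000 maximum.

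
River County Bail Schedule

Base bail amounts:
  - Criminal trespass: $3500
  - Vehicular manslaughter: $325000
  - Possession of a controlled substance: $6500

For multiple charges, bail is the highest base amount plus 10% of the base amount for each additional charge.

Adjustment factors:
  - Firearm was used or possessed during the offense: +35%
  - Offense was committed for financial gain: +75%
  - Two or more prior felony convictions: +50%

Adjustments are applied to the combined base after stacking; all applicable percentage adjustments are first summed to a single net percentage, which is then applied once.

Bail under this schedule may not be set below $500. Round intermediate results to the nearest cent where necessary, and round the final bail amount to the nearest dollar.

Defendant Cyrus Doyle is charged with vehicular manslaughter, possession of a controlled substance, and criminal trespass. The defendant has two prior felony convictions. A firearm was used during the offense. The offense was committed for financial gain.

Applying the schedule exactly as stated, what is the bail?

$847600

Base amounts from the schedule: vehicular manslaughter $325000; possession of a controlled substance $6500; criminal trespass $3500.
Stacking rule: highest base plus 10% of each additional charge. Highest is vehicular manslaughter at $325000. Additional: $6500 × 10% = $650; $3500 × 10% = $350. Combined base = $325000 + $1000 = $326000.
Net percentage adjustment: +35% +75% +50% = +160%. $326000 × 2.6 = $847600.
$847600 is at or above the $500 minimum.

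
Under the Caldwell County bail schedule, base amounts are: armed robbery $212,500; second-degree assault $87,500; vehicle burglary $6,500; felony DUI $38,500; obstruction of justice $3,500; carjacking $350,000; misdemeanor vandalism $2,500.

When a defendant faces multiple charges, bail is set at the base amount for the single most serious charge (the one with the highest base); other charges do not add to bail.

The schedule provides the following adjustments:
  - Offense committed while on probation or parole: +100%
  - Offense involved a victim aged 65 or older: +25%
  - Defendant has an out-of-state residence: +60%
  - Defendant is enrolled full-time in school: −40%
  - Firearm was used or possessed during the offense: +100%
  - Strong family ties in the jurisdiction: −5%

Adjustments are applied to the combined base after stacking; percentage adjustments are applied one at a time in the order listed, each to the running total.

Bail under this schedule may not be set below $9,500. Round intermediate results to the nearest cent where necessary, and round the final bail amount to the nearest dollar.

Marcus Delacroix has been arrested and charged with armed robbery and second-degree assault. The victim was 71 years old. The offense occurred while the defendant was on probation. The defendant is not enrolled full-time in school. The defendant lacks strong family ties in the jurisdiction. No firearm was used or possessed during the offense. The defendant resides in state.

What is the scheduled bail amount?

$531,250

Base amounts from the schedule: armed robbery $212,500; second-degree assault $87,500.
Stacking rule: use the highest base only. Highest is armed robbery at $212,500. Combined base = $212,500.
Offense committed while on probation or parole (+100%): $212,500 × 2 = $425,000.
Offense involved a victim aged 65 or older (+25%): $425,000 × 1.25 = $531,250.
$531,250 is at or above the $9,500 minimum.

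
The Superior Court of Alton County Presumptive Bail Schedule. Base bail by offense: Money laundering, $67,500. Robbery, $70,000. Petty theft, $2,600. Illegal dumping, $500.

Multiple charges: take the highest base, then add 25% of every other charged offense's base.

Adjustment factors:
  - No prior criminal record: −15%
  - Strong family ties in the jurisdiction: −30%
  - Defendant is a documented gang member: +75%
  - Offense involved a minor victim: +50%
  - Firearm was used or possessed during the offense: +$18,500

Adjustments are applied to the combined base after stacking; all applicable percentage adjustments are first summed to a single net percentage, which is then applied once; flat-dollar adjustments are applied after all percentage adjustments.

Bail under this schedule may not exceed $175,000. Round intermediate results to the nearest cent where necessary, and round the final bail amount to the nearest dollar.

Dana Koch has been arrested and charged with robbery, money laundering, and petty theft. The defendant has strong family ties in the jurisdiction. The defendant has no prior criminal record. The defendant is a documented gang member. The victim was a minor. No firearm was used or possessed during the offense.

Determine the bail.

Base amounts from the schedule: robbery $70,000; money laundering $67,500; petty theft $2,600.
Stacking rule: highest base plus 25% of each additional charge. Highest is robbery at $70,000. Additional: $67,500 × 25% = $16,875; $2,600 × 25% = $650. Combined base = $70,000 + $17,525 = $87,525.
Net percentage adjustment: −15% −30% +75% +50% = +80%. $87,525 × 1.8 = $157,545.
$157,545 is within the $175,000 maximum.

$157,545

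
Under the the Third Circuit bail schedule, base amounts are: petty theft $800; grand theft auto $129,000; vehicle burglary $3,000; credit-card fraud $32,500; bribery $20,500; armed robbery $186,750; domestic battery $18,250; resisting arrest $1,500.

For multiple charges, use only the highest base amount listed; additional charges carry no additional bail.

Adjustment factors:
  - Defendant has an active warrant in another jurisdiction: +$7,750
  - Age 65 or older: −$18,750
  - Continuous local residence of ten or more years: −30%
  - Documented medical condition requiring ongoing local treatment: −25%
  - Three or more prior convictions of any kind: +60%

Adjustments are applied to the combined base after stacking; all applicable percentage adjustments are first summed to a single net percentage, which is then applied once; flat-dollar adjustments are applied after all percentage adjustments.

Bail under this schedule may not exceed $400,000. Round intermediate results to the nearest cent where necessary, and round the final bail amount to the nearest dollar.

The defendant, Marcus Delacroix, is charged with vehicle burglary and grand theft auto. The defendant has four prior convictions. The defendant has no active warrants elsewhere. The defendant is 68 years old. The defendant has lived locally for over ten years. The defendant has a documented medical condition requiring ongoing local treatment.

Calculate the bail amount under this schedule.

Base amounts from the schedule: vehicle burglary $3,000; grand theft auto $129,000.
Stacking rule: use the highest base only. Highest is grand theft auto at $129,000. Combined base = $129,000.
Net percentage adjustment: −30% −25% +60% = +5%. $129,000 × 1.05 = $135,450.
Age 65 or older (−$18,750 flat): $135,450 − $18,750 = $116,700.
$116,700 is within the $400,000 maximum.

$116,700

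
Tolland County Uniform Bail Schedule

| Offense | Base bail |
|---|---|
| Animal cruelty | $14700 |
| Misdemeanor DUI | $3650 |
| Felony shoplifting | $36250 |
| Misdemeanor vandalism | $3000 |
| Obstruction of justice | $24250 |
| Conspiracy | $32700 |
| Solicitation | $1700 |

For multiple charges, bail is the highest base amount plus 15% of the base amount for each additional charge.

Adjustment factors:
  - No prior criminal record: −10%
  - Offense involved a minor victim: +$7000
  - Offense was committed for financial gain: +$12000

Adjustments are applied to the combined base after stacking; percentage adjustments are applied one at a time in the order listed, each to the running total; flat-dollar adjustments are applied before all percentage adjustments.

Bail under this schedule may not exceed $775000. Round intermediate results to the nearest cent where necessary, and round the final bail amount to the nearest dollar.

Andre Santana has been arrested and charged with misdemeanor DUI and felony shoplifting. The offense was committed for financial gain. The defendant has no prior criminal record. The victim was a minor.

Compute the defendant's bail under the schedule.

$50218

Base amounts from the schedule: misdemeanor DUI $3650; felony shoplifting $36250.
Stacking rule: highest base plus 15% of each additional charge. Highest is felony shoplifting at $36250. Additional: $3650 × 15% = $547.50. Combined base = $36250 + $547.50 = $36797.50.
Offense involved a minor victim (+$7000 flat): $36797.50 + $7000 = $43797.50.
Offense was committed for financial gain (+$12000 flat): $43797.50 + $12000 = $55797.50.
No prior criminal record (−10%): $55797.50 × 0.9 = $50217.75.
$50217.75 is within the $775000 maximum.
Rounded to the nearest dollar: $50218.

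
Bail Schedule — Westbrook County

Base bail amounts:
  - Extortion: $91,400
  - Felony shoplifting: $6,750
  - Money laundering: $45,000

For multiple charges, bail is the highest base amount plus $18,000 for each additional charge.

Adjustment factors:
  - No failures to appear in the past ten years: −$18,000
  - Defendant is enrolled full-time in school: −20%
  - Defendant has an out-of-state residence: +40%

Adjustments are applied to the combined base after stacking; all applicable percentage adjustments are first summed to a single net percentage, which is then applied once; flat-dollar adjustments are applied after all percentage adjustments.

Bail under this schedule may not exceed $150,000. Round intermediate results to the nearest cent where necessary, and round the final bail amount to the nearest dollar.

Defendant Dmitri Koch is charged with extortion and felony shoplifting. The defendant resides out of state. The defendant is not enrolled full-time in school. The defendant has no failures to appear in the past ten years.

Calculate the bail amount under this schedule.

Base amounts from the schedule: extortion $91,400; felony shoplifting $6,750.
Stacking rule: highest base plus $18,000 per additional charge. Highest is extortion at $91,400; 1 additional charge → +$18,000. Combined base = $109,400.
Defendant has an out-of-state residence (+40%): $109,400 × 1.4 = $153,160.
No failures to appear in the past ten years (−$18,000 flat): $153,160 − $18,000 = $135,160.
$135,160 is within the $150,000 maximum.

$135,160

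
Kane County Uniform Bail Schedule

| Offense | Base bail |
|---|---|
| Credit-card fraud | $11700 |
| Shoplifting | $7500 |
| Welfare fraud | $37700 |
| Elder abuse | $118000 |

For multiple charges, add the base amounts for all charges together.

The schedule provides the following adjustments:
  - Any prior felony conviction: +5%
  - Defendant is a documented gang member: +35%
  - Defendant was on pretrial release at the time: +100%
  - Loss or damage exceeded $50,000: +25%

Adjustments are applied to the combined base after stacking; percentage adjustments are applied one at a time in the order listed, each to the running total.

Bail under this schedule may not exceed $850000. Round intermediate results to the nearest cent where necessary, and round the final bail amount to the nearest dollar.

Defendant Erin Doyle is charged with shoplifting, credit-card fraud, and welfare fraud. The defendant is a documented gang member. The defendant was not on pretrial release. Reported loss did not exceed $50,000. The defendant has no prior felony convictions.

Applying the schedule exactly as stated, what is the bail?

$76815

Base amounts from the schedule: shoplifting $7500; credit-card fraud $11700; welfare fraud $37700.
Stacking rule: sum of all bases. $7500 + $11700 + $37700 = $56900.
Defendant is a documented gang member (+35%): $56900 × 1.35 = $76815.
$76815 is within the $850000 maximum.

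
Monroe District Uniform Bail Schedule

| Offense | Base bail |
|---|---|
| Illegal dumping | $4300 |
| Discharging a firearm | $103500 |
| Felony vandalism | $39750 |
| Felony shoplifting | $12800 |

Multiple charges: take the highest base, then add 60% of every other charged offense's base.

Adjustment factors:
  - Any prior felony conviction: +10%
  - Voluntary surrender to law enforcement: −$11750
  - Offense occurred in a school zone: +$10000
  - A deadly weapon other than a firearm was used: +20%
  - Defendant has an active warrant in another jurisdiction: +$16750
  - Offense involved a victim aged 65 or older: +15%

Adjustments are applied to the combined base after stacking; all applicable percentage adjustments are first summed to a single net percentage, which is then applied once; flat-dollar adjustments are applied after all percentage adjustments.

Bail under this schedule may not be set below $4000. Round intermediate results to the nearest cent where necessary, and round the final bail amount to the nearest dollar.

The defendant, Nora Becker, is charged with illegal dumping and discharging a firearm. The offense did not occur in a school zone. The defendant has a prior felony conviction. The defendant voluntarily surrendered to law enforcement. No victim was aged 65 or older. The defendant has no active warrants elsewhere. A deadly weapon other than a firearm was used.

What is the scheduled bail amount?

$126154

Base amounts from the schedule: illegal dumping $4300; discharging a firearm $103500.
Stacking rule: highest base plus 60% of each additional charge. Highest is discharging a firearm at $103500. Additional: $4300 × 60% = $2580. Combined base = $103500 + $2580 = $106080.
Net percentage adjustment: +10% +20% = +30%. $106080 × 1.3 = $137904.
Voluntary surrender to law enforcement (−$11750 flat): $137904 − $11750 = $126154.
$126154 is at or above the $4000 minimum.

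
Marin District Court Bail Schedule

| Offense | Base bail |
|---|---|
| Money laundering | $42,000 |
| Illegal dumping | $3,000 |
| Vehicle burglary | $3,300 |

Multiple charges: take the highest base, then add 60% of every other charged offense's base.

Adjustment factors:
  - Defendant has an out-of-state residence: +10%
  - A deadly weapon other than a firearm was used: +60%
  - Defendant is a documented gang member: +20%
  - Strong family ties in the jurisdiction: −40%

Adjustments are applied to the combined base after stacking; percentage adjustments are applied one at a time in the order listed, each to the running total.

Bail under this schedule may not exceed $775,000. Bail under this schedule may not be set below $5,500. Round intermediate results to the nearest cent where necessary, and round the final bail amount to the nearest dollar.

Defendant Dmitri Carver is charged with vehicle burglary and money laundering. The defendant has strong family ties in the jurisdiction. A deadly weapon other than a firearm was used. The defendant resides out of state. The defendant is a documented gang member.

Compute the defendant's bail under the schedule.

$55,731

Base amounts from the schedule: vehicle burglary $3,300; money laundering $42,000.
Stacking rule: highest base plus 60% of each additional charge. Highest is money laundering at $42,000. Additional: $3,300 × 60% = $1,980. Combined base = $42,000 + $1,980 = $43,980.
Defendant has an out-of-state residence (+10%): $43,980 × 1.1 = $48,378.
A deadly weapon other than a firearm was used (+60%): $48,378 × 1.6 = $77,404.80.
Defendant is a documented gang member (+20%): $77,404.80 × 1.2 = $92,885.76.
Strong family ties in the jurisdiction (−40%): $92,885.76 × 0.6 = $55,731.46.
$55,731.46 is within the $775,000 maximum.
$55,731.46 is at or above the $5,500 minimum.
Rounded to the nearest dollar: $55,731.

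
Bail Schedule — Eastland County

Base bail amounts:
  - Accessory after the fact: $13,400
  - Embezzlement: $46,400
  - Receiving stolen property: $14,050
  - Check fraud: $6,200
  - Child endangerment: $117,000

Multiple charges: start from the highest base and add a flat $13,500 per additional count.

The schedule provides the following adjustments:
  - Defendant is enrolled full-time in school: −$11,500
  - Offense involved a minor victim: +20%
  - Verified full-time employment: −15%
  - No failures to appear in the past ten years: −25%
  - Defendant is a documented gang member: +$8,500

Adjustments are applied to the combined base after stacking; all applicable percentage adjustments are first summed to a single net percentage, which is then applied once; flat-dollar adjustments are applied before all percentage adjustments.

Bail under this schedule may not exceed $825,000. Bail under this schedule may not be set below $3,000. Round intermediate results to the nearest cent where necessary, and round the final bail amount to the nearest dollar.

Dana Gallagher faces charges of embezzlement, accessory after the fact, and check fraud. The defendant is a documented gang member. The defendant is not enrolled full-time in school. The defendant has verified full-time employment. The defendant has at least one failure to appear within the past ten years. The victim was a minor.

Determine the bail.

Base amounts from the schedule: embezzlement $46,400; accessory after the fact $13,400; check fraud $6,200.
Stacking rule: highest base plus $13,500 per additional charge. Highest is embezzlement at $46,400; 2 additional charges → +$27,000. Combined base = $73,400.
Defendant is a documented gang member (+$8,500 flat): $73,400 + $8,500 = $81,900.
Net percentage adjustment: +20% −15% = +5%. $81,900 × 1.05 = $85,995.
$85,995 is within the $825,000 maximum.
$85,995 is at or above the $3,000 minimum.

$85,995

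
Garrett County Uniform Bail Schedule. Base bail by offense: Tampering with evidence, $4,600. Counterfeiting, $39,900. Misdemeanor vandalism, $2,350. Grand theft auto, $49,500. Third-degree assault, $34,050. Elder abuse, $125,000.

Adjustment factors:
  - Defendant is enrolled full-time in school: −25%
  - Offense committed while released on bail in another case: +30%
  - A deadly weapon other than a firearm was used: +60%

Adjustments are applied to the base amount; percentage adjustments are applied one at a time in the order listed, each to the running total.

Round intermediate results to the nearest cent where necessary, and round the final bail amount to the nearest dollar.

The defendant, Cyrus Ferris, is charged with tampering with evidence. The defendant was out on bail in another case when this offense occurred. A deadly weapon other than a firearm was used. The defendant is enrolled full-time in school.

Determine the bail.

Base amounts from the schedule: tampering with evidence $4,600.
Single charge. Combined base = $4,600.
Defendant is enrolled full-time in school (−25%): $4,600 × 0.75 = $3,450.
Offense committed while released on bail in another case (+30%): $3,450 × 1.3 = $4,485.
A deadly weapon other than a firearm was used (+60%): $4,485 × 1.6 = $7,176.

$7,176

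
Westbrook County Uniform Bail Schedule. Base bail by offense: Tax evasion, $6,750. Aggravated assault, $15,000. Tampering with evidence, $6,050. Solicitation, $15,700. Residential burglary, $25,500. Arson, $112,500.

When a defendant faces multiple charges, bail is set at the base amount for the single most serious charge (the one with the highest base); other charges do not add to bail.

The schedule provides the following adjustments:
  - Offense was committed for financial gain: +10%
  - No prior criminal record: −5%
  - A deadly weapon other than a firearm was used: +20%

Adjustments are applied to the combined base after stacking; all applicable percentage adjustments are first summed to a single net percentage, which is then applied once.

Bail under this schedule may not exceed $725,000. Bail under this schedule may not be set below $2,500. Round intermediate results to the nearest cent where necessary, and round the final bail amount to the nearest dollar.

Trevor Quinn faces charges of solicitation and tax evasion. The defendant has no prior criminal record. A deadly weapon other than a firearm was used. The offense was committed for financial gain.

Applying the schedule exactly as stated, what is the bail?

Base amounts from the schedule: solicitation $15,700; tax evasion $6,750.
Stacking rule: use the highest base only. Highest is solicitation at $15,700. Combined base = $15,700.
Net percentage adjustment: +10% −5% +20% = +25%. $15,700 × 1.25 = $19,625.
$19,625 is within the $725,000 maximum.
$19,625 is at or above the $2,500 minimum.

$19,625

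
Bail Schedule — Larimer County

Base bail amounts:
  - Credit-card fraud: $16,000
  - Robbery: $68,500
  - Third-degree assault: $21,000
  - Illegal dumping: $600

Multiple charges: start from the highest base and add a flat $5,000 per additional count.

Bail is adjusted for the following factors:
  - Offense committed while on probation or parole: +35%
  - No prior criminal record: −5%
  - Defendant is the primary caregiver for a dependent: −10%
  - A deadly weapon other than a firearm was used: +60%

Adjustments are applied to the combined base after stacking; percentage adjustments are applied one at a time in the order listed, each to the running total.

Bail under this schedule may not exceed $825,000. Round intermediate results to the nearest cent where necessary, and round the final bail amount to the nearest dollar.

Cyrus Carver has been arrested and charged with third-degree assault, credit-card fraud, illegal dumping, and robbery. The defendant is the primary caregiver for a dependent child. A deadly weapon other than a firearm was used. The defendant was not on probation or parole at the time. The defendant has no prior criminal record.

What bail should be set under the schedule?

Base amounts from the schedule: third-degree assault $21,000; credit-card fraud $16,000; illegal dumping $600; robbery $68,500.
Stacking rule: highest base plus $5,000 per additional charge. Highest is robbery at $68,500; 3 additional charges → +$15,000. Combined base = $83,500.
No prior criminal record (−5%): $83,500 × 0.95 = $79,325.
Defendant is the primary caregiver for a dependent (−10%): $79,325 × 0.9 = $71,392.50.
A deadly weapon other than a firearm was used (+60%): $71,392.50 × 1.6 = $114,228.
$114,228 is within the $825,000 maximum.

$114,228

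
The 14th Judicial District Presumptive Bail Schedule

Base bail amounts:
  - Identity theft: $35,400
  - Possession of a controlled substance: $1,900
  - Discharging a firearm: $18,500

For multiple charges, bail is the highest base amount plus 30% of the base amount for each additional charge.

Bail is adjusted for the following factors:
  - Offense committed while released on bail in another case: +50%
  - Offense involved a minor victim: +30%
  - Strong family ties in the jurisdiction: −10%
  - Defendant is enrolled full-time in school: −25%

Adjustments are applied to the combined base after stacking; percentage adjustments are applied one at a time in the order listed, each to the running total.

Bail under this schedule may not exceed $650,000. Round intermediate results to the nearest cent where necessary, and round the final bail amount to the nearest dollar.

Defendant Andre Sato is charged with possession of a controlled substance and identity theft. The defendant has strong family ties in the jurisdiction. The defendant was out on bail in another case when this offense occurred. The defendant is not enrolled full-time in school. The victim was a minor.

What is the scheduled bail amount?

$63,127

Base amounts from the schedule: possession of a controlled substance $1,900; identity theft $35,400.
Stacking rule: highest base plus 30% of each additional charge. Highest is identity theft at $35,400. Additional: $1,900 × 30% = $570. Combined base = $35,400 + $570 = $35,970.
Offense committed while released on bail in another case (+50%): $35,970 × 1.5 = $53,955.
Offense involved a minor victim (+30%): $53,955 × 1.3 = $70,141.50.
Strong family ties in the jurisdiction (−10%): $70,141.50 × 0.9 = $63,127.35.
$63,127.35 is within the $650,000 maximum.
Rounded to the nearest dollar: $63,127.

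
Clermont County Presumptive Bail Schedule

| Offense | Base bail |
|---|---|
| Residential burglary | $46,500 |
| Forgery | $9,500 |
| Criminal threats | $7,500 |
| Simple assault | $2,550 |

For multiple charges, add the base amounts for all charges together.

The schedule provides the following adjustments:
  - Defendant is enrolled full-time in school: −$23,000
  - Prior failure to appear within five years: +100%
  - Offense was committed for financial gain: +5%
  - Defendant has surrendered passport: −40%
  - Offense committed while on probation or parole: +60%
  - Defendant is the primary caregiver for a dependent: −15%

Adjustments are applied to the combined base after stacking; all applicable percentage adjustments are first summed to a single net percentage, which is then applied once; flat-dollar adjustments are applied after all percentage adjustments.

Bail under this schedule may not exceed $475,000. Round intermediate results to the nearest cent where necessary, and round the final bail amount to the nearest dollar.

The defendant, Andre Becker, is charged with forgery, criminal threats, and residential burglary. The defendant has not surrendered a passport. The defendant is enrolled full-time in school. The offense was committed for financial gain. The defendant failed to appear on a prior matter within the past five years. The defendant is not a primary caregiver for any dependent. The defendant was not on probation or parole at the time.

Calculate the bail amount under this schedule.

$107,175

Base amounts from the schedule: forgery $9,500; criminal threats $7,500; residential burglary $46,500.
Stacking rule: sum of all bases. $9,500 + $7,500 + $46,500 = $63,500.
Net percentage adjustment: +100% +5% = +105%. $63,500 × 2.05 = $130,175.
Defendant is enrolled full-time in school (−$23,000 flat): $130,175 − $23,000 = $107,175.
$107,175 is within the $475,000 maximum.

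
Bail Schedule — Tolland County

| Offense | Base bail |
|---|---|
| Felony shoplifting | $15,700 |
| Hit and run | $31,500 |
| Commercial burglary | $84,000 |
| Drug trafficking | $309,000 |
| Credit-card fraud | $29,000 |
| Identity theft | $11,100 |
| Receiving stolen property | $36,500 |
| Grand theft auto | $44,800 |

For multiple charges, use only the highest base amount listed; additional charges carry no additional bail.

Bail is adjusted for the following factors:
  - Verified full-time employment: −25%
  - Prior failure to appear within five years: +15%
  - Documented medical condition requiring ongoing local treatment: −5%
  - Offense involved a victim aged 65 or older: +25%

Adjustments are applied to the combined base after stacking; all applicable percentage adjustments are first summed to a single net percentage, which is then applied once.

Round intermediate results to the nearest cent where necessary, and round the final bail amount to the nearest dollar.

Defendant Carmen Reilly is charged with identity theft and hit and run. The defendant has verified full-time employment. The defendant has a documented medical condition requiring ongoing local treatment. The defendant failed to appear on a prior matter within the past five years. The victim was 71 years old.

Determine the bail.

$34,650

Base amounts from the schedule: identity theft $11,100; hit and run $31,500.
Stacking rule: use the highest base only. Highest is hit and run at $31,500. Combined base = $31,500.
Net percentage adjustment: −25% +15% −5% +25% = +10%. $31,500 × 1.1 = $34,650.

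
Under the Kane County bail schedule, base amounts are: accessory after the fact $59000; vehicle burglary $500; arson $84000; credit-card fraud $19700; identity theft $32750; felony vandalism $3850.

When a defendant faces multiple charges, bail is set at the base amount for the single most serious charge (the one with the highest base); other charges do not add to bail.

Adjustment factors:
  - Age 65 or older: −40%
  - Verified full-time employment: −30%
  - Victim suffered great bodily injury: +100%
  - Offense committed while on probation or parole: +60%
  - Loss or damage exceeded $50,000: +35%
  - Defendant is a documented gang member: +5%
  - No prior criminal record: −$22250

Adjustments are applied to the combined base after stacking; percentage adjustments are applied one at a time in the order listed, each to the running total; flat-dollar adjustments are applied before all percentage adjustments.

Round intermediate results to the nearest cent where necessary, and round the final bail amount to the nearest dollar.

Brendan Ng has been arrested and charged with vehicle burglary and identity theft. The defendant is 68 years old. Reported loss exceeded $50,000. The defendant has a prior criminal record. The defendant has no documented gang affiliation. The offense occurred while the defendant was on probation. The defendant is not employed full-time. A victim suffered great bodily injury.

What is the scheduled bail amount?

$84888

Base amounts from the schedule: vehicle burglary $500; identity theft $32750.
Stacking rule: use the highest base only. Highest is identity theft at $32750. Combined base = $32750.
Age 65 or older (−40%): $32750 × 0.6 = $19650.
Victim suffered great bodily injury (+100%): $19650 × 2 = $39300.
Offense committed while on probation or parole (+60%): $39300 × 1.6 = $62880.
Loss or damage exceeded $50,000 (+35%): $62880 × 1.35 = $84888.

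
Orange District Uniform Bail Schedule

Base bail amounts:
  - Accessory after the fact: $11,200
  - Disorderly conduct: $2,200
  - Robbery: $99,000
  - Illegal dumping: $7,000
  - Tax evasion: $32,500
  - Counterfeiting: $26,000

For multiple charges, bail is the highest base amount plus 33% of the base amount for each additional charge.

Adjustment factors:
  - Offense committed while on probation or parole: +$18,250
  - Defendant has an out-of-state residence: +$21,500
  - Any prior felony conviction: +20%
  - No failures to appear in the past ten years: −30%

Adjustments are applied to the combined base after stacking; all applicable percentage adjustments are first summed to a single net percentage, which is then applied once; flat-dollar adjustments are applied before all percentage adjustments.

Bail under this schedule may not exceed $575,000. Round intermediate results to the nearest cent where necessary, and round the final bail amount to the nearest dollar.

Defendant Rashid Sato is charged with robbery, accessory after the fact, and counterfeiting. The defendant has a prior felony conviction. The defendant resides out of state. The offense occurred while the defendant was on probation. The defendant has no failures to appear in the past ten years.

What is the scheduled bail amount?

Base amounts from the schedule: robbery $99,000; accessory after the fact $11,200; counterfeiting $26,000.
Stacking rule: highest base plus 33% of each additional charge. Highest is robbery at $99,000. Additional: $11,200 × 33% = $3,696; $26,000 × 33% = $8,580. Combined base = $99,000 + $12,276 = $111,276.
Offense committed while on probation or parole (+$18,250 flat): $111,276 + $18,250 = $129,526.
Defendant has an out-of-state residence (+$21,500 flat): $129,526 + $21,500 = $151,026.
Net percentage adjustment: +20% −30% = −10%. $151,026 × 0.9 = $135,923.40.
$135,923.40 is within the $575,000 maximum.
Rounded to the nearest dollar: $135,923.

$135,923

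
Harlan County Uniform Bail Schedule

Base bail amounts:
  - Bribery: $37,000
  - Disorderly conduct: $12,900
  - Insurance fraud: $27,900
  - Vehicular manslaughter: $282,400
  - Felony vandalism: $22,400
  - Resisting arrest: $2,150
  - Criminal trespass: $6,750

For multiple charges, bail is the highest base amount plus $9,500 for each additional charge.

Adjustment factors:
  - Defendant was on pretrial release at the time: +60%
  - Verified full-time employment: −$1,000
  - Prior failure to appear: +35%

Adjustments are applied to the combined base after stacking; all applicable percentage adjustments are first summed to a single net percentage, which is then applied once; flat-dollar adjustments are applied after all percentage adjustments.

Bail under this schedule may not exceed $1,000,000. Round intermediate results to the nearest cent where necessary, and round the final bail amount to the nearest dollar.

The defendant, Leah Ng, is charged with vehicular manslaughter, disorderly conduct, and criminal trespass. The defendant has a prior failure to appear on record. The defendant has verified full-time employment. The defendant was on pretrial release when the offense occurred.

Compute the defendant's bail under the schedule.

$586,730

Base amounts from the schedule: vehicular manslaughter $282,400; disorderly conduct $12,900; criminal trespass $6,750.
Stacking rule: highest base plus $9,500 per additional charge. Highest is vehicular manslaughter at $282,400; 2 additional charges → +$19,000. Combined base = $301,400.
Net percentage adjustment: +60% +35% = +95%. $301,400 × 1.95 = $587,730.
Verified full-time employment (−$1,000 flat): $587,730 − $1,000 = $586,730.
$586,730 is within the $1,000,000 maximum.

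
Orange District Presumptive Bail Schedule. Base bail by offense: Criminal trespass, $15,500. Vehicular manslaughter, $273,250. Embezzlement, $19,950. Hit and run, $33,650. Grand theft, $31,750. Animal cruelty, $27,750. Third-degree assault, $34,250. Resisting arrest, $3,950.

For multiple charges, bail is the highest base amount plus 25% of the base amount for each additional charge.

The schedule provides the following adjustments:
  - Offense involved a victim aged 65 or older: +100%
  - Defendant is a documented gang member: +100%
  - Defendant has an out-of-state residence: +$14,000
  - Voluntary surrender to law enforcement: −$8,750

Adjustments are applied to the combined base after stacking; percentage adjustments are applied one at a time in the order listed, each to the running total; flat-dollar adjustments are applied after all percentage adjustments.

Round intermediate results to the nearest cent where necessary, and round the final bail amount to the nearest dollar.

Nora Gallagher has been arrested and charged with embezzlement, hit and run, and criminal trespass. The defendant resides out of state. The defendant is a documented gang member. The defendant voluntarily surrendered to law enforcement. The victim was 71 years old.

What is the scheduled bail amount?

$175,300

Base amounts from the schedule: embezzlement $19,950; hit and run $33,650; criminal trespass $15,500.
Stacking rule: highest base plus 25% of each additional charge. Highest is hit and run at $33,650. Additional: $19,950 × 25% = $4,987.50; $15,500 × 25% = $3,875. Combined base = $33,650 + $8,862.50 = $42,512.50.
Offense involved a victim aged 65 or older (+100%): $42,512.50 × 2 = $85,025.
Defendant is a documented gang member (+100%): $85,025 × 2 = $170,050.
Defendant has an out-of-state residence (+$14,000 flat): $170,050 + $14,000 = $184,050.
Voluntary surrender to law enforcement (−$8,750 flat): $184,050 − $8,750 = $175,300.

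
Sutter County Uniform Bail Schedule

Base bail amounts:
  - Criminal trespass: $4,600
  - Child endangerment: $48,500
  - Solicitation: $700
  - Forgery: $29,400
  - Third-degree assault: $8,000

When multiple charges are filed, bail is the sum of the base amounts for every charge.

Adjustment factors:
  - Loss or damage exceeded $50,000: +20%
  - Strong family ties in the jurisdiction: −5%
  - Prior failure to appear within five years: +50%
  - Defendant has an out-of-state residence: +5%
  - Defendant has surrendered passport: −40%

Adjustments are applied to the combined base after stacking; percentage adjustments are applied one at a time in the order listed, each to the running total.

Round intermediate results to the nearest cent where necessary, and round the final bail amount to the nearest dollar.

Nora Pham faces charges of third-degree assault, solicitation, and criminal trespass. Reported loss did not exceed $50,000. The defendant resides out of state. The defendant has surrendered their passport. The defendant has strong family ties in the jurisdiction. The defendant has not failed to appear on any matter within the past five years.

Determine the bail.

Base amounts from the schedule: third-degree assault $8,000; solicitation $700; criminal trespass $4,600.
Stacking rule: sum of all bases. $8,000 + $700 + $4,600 = $13,300.
Strong family ties in the jurisdiction (−5%): $13,300 × 0.95 = $12,635.
Defendant has an out-of-state residence (+5%): $12,635 × 1.05 = $13,266.75.
Defendant has surrendered passport (−40%): $13,266.75 × 0.6 = $7,960.05.
Rounded to the nearest dollar: $7,960.

$7,960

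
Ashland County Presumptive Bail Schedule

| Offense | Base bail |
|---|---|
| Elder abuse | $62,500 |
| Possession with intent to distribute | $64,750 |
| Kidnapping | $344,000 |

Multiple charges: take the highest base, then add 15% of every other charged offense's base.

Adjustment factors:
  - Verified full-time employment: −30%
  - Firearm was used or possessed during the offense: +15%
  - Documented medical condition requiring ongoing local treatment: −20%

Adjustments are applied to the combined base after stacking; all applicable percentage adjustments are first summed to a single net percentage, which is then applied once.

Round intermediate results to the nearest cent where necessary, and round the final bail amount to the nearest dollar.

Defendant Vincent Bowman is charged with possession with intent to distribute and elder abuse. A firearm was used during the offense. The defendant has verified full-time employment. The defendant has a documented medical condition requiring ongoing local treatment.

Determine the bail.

Base amounts from the schedule: possession with intent to distribute $64,750; elder abuse $62,500.
Stacking rule: highest base plus 15% of each additional charge. Highest is possession with intent to distribute at $64,750. Additional: $62,500 × 15% = $9,375. Combined base = $64,750 + $9,375 = $74,125.
Net percentage adjustment: −30% +15% −20% = −35%. $74,125 × 0.65 = $48,181.25.
Rounded to the nearest dollar: $48,181.

$48,181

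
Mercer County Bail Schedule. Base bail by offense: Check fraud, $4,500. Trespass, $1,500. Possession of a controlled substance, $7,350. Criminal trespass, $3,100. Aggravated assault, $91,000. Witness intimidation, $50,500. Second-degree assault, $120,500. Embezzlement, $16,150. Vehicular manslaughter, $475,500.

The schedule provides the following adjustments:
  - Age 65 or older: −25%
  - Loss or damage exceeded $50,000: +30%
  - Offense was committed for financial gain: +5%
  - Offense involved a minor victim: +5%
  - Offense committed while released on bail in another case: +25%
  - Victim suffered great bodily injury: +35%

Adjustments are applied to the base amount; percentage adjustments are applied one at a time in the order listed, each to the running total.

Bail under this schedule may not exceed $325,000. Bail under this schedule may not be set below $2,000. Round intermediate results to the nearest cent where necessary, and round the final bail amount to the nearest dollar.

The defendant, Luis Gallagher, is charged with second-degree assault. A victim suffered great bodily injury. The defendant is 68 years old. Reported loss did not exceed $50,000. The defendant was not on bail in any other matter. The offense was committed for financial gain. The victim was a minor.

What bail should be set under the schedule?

$134,512

Base amounts from the schedule: second-degree assault $120,500.
Single charge. Combined base = $120,500.
Age 65 or older (−25%): $120,500 × 0.75 = $90,375.
Offense was committed for financial gain (+5%): $90,375 × 1.05 = $94,893.75.
Offense involved a minor victim (+5%): $94,893.75 × 1.05 = $99,638.44.
Victim suffered great bodily injury (+35%): $99,638.44 × 1.35 = $134,511.89.
$134,511.89 is within the $325,000 maximum.
$134,511.89 is at or above the $2,000 minimum.
Rounded to the nearest dollar: $134,512.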